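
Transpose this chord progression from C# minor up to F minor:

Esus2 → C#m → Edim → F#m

C# minor up to F minor is a diminished fourth; each chord root moves by that interval while the quality stays the same.
Esus2: root E up a diminished fourth → Ab, giving Absus2.
C#m: root C# up a diminished fourth → F, giving Fm.
Edim: root E up a diminished fourth → Ab, giving Abdim.
F#m: root F# up a diminished fourth → Bb, giving Bbm.

Absus2 Fm Abdim Bbm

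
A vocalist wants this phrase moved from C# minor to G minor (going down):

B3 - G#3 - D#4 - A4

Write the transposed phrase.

C# minor to G minor down is an augmented fourth, so every note moves down by that interval.
B3 becomes F3
G#3 becomes D3
D#4 becomes A3
A4 becomes Eb4

F3 D3 A3 Eb4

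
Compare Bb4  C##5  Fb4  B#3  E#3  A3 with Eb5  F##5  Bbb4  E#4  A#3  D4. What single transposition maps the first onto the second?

Take the first pair: Bb4 → Eb5. B to E spans 4 letter names, so the interval is some kind of fourth.
Bb4 to Eb5 is 5 semitones, which makes it a perfect fourth; the second version is higher, so the direction is up.
Checking another pair — A3 → D4 — gives the same interval.

up a perfect fourth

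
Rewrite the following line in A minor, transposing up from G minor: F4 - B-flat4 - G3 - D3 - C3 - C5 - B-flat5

G4 C5 A3 E3 D3 D5 C6

G minor to A minor up is a major second, so every note moves up by that interval.
F4 to G4
Bb4 to C5
G3 to A3
D3 to E3
C3 to D3
C5 to D5
Bb5 to C6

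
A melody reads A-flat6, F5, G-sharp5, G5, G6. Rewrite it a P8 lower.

Ab5 F4 G#4 G4 G5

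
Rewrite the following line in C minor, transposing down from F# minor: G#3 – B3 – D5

F# minor to C minor down is an augmented fourth, so every note moves down by that interval.
G#3 → D3
B3 → F3
D5 → Ab4

D3 F3 Ab4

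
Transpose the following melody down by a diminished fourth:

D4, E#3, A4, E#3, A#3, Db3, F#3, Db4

D4 to A#3
E#3 to B##2
A4 to E#4
E#3 to B##2
A#3 to E##3
Db3 to A2
F#3 to C##3
Db4 to A3

A#3 B##2 E#4 B##2 E##3 A2 C##3 A3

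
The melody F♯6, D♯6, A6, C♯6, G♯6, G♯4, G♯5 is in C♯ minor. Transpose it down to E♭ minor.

From C♯ down to E♭ is an augmented sixth; apply that to each pitch.
F#6 gives Ab5
D#6 gives F5
A6 gives Cb6
C#6 gives Eb5
G#6 gives Bb5
G#4 gives Bb3
G#5 gives Bb4

Ab5 F5 Cb6 Eb5 Bb5 Bb3 Bb4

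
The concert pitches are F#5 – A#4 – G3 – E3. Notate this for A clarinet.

A5 C#5 Bb3 G3

Written C4 sounds as A3 on the A clarinet, so concert pitches are written a minor third up.
F#5 -> A5
A#4 -> C#5
G3 -> Bb3
E3 -> G3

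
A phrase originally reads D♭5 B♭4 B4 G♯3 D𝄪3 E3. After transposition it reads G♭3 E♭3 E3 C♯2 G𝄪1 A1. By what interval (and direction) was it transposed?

down a perfect twelfth

From Db5 to Gb3 is 12 letter names — a twelfth of some quality.
Gb3 to Db5 is 19 semitones, which makes it a perfect twelfth; the second version is lower, so the direction is down.
Checking another pair — E3 → A1 — gives the same interval.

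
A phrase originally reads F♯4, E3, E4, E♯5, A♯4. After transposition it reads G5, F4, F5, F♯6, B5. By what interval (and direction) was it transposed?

up a minor ninth

From F#4 to G5 is 9 letter names — a ninth of some quality.
F#4 to G5 is 13 semitones, which makes it a minor ninth; the second version is higher, so the direction is up.
Checking another pair — A#4 → B5 — gives the same interval.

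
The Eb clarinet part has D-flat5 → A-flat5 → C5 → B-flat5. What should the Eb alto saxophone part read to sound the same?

Db6 Ab6 C6 Bb6

First find concert pitch: the Eb clarinet sounds a minor third above written, so D-flat5 A-flat5 C5 B-flat5 sounds Fb5 Cb6 Eb5 Db6.
Then write for Eb alto saxophone: it sounds a major sixth below written, so the part must be a major sixth above concert.
Fb5 → Db6
Cb6 → Ab6
Eb5 → C6
Db6 → Bb6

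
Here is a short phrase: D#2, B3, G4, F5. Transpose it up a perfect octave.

D#3 B4 G5 F6

D#2 up a perfect octave is D#3.
B3: an octave up reaches B, and 12 semitones makes it B4.
G4: an octave up reaches G, and 12 semitones makes it G5.
A perfect octave up from F5 gives F6.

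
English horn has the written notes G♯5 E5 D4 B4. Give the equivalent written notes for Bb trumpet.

D#5 B4 A3 F#4

First find concert pitch: the English horn sounds a perfect fifth below written, so G♯5 E5 D4 B4 sounds C#5 A4 G3 E4.
Then write for Bb trumpet: it sounds a major second below written, so the part must be a major second above concert.
C#5 → D#5
A4 → B4
G3 → A3
E4 → F#4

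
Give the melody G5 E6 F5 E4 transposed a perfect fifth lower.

C5 A5 Bb4 A3

G5 becomes C5
E6 becomes A5
F5 becomes Bb4
E4 becomes A3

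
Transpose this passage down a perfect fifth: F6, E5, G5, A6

Bb5 A4 C5 D6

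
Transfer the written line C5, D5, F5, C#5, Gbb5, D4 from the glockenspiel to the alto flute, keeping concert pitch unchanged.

First find concert pitch: the glockenspiel sounds a perfect fifteenth above written, so C5 D5 F5 C#5 Gbb5 D4 sounds C7 D7 F7 C#7 Gbb7 D6.
Then write for alto flute: it sounds a perfect fourth below written, so the part must be a perfect fourth above concert.
C7 → F7
D7 → G7
F7 → Bb7
C#7 → F#7
Gbb7 → Cbb8
D6 → G6

F7 G7 Bb7 F#7 Cbb8 G6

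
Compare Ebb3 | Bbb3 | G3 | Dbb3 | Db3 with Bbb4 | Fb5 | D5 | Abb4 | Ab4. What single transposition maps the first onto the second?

From Ebb3 to Bbb4 is 12 letter names — a twelfth of some quality.
Ebb3 to Bbb4 is 19 semitones, which makes it a perfect twelfth; the second version is higher, so the direction is up.
Checking another pair — Db3 → Ab4 — gives the same interval.

up a perfect twelfth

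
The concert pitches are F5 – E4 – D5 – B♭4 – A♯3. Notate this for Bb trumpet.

The Bb trumpet sounds a major second below written, so the written part must be a major second above concert — transpose each note up.
F5 gives G5
E4 gives F#4
D5 gives E5
Bb4 gives C5
A#3 gives B#3

G5 F#4 E5 C5 B#3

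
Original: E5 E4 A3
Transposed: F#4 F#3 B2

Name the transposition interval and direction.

down a minor seventh

Take the first pair: E5 → F#4. E to F spans 7 letter names, so the interval is some kind of seventh.
F#4 to E5 is 10 semitones, which makes it a minor seventh; the second version is lower, so the direction is down.
Checking another pair — A3 → B2 — gives the same interval.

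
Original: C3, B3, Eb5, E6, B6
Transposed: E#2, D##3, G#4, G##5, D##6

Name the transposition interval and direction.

down a diminished sixth

From C3 to E#2 is 6 letter names — a sixth of some quality.
E#2 to C3 is 7 semitones, which makes it a diminished sixth; the second version is lower, so the direction is down.
Checking another pair — B6 → D##6 — gives the same interval.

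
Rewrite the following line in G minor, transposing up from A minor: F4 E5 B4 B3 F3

Eb5 D6 A5 A4 Eb4

From A up to G is a minor seventh; apply that to each pitch.
F4 to Eb5
E5 to D6
B4 to A5
B3 to A4
F3 to Eb4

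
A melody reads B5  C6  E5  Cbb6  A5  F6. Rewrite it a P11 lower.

F#4 G4 B3 Gbb4 E4 C5

A perfect eleventh down from B5 gives F#4.
C6 down a perfect eleventh is G4.
E5 down a perfect eleventh is B3.
A perfect eleventh down from Cbb6 gives Gbb4.
A5 down a perfect eleventh is E4.
A perfect eleventh down from F6 gives C5.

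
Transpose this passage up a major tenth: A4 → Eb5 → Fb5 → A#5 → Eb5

C#6 G6 Ab6 C##7 G6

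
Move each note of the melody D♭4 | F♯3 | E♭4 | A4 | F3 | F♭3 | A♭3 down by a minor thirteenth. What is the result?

F2 A#1 G2 C#3 A1 Ab1 C2

Db4 down a minor thirteenth is F2.
F#3 down a minor thirteenth is A#1.
Eb4: a thirteenth down reaches G, and 20 semitones makes it G2.
A4 down a minor thirteenth is C#3.
F3: a thirteenth down reaches A, and 20 semitones makes it A1.
Fb3 down a minor thirteenth is Ab1.
Ab3: a thirteenth down reaches C, and 20 semitones makes it C2.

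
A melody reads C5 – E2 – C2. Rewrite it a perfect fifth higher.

C5 up a perfect fifth is G5.
E2: a fifth up reaches B, and 7 semitones makes it B2.
C2: a fifth up reaches G, and 7 semitones makes it G2.

G5 B2 G2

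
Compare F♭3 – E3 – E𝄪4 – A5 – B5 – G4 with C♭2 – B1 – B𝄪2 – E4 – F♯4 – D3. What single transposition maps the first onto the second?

down a perfect eleventh

From Fb3 to Cb2 is 11 letter names — an eleventh of some quality.
Cb2 to Fb3 is 17 semitones, which makes it a perfect eleventh; the second version is lower, so the direction is down.
Checking another pair — G4 → D3 — gives the same interval.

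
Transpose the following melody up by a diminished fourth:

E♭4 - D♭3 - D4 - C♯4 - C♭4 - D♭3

Abb4 Gbb3 Gb4 F4 Fbb4 Gbb3

Eb4 -> Abb4
Db3 -> Gbb3
D4 -> Gb4
C#4 -> F4
Cb4 -> Fbb4
Db3 -> Gbb3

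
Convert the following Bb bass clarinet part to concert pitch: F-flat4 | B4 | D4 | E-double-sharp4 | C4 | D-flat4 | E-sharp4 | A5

Ebb3 A3 C3 D##3 Bb2 Cb3 D#3 G4

Written C4 on the Bb bass clarinet sounds as Bb2, a major ninth lower; apply that shift to every note.
Fb4 -> Ebb3
B4 -> A3
D4 -> C3
E##4 -> D##3
C4 -> Bb2
Db4 -> Cb3
E#4 -> D#3
A5 -> G4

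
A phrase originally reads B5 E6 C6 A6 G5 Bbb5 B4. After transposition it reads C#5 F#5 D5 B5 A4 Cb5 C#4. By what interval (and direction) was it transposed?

down a minor seventh

From B5 to C#5 is 7 letter names — a seventh of some quality.
C#5 to B5 is 10 semitones, which makes it a minor seventh; the second version is lower, so the direction is down.
Checking another pair — B4 → C#4 — gives the same interval.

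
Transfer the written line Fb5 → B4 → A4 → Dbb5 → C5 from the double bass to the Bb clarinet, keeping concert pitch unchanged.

Gb4 C#4 B3 Ebb4 D4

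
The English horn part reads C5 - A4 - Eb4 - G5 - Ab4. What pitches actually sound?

Written C4 on the English horn sounds as F3, a perfect fifth lower; apply that shift to every note.
C5 → F4
A4 → D4
Eb4 → Ab3
G5 → C5
Ab4 → Db4

F4 D4 Ab3 C5 Db4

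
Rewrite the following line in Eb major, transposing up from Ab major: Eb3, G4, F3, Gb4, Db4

From Ab up to Eb is a perfect fifth; apply that to each pitch.
Eb3 → Bb3
G4 → D5
F3 → C4
Gb4 → Db5
Db4 → Ab4

Bb3 D5 C4 Db5 Ab4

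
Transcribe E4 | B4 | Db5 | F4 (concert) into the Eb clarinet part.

C#4 G#4 Bb4 D4

The Eb clarinet sounds a minor third above written, so the written part must be a minor third below concert — transpose each note down.
E4 -> C#4
B4 -> G#4
Db5 -> Bb4
F4 -> D4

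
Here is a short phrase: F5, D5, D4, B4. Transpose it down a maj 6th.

F5: a sixth down reaches A, and 9 semitones makes it Ab4.
D5 down a major sixth is F4.
A major sixth down from D4 gives F3.
A major sixth down from B4 gives D4.

Ab4 F4 F3 D4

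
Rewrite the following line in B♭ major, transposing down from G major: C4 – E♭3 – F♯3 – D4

Eb3 Gb2 A2 F3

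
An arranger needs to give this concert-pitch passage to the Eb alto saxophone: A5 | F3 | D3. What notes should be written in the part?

F#6 D4 B3

Written C4 sounds as Eb3 on the Eb alto saxophone, so concert pitches are written a major sixth up.
A5 to F#6
F3 to D4
D3 to B3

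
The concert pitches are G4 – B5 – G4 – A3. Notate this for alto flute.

C5 E6 C5 D4

Written C4 sounds as G3 on the alto flute, so concert pitches are written a perfect fourth up.
G4 becomes C5
B5 becomes E6
G4 becomes C5
A3 becomes D4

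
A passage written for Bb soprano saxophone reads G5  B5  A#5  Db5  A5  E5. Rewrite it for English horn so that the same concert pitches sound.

First find concert pitch: the Bb soprano saxophone sounds a major second below written, so G5 B5 A#5 Db5 A5 E5 sounds F5 A5 G#5 Cb5 G5 D5.
Then write for English horn: it sounds a perfect fifth below written, so the part must be a perfect fifth above concert.
F5 → C6
A5 → E6
G#5 → D#6
Cb5 → Gb5
G5 → D6
D5 → A5

C6 E6 D#6 Gb5 D6 A5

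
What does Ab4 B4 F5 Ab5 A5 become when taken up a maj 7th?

G5 A#5 E6 G6 G#6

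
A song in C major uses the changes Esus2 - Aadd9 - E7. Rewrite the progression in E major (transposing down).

C major down to E major is a minor sixth; each chord root moves by that interval while the quality stays the same.
Esus2: root E down a minor sixth → G#, giving G#sus2.
Aadd9: root A down a minor sixth → C#, giving C#add9.
E7: root E down a minor sixth → G#, giving G#7.

G#sus2 C#add9 G#7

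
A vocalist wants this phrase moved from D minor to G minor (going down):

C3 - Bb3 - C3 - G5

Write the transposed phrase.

D minor to G minor down is a perfect fifth, so every note moves down by that interval.
C3 gives F2
Bb3 gives Eb3
C3 gives F2
G5 gives C5

F2 Eb3 F2 C5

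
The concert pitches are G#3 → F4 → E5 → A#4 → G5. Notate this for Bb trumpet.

Written C4 sounds as Bb3 on the Bb trumpet, so concert pitches are written a major second up.
G#3 to A#3
F4 to G4
E5 to F#5
A#4 to B#4
G5 to A5

A#3 G4 F#5 B#4 A5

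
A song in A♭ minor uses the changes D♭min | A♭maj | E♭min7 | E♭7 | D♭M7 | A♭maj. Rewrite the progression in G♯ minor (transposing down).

C#min G#maj D#min7 D#7 C#M7 G#maj

A♭ minor down to G♯ minor is a diminished second; each chord root moves by that interval while the quality stays the same.
D♭min: root D♭ down a diminished second → C#, giving C#min.
A♭maj: root A♭ down a diminished second → G#, giving G#maj.
E♭min7: root E♭ down a diminished second → D#, giving D#min7.
E♭7: root E♭ down a diminished second → D#, giving D#7.
D♭M7: root D♭ down a diminished second → C#, giving C#M7.
A♭maj: root A♭ down a diminished second → G#, giving G#maj.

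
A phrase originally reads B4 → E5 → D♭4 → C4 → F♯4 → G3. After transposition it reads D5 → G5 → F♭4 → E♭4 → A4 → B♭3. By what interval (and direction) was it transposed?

Take the first pair: B4 → D5. B to D spans 3 letter names, so the interval is some kind of third.
B4 to D5 is 3 semitones, which makes it a minor third; the second version is higher, so the direction is up.
Checking another pair — G3 → Bb3 — gives the same interval.

up a minor third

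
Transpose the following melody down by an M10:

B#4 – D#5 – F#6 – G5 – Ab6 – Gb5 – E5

B#4 becomes G#3
D#5 becomes B3
F#6 becomes D5
G5 becomes Eb4
Ab6 becomes Fb5
Gb5 becomes Ebb4
E5 becomes C4

G#3 B3 D5 Eb4 Fb5 Ebb4 C4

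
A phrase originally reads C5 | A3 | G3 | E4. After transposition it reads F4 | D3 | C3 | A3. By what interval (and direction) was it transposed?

down a perfect fifth

From C5 to F4 is 5 letter names — a fifth of some quality.
F4 to C5 is 7 semitones, which makes it a perfect fifth; the second version is lower, so the direction is down.
Checking another pair — E4 → A3 — gives the same interval.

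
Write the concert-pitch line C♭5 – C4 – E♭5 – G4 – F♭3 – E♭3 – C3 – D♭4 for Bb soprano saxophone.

Db5 D4 F5 A4 Gb3 F3 D3 Eb4

Written C4 sounds as Bb3 on the Bb soprano saxophone, so concert pitches are written a major second up.
Cb5 gives Db5
C4 gives D4
Eb5 gives F5
G4 gives A4
Fb3 gives Gb3
Eb3 gives F3
C3 gives D3
Db4 gives Eb4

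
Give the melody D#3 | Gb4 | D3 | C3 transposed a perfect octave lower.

D#2 Gb3 D2 C2

D#3 to D#2
Gb4 to Gb3
D3 to D2
C3 to C2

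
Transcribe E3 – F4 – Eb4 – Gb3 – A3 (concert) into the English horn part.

B3 C5 Bb4 Db4 E4

The English horn sounds a perfect fifth below written, so the written part must be a perfect fifth above concert — transpose each note up.
E3 becomes B3
F4 becomes C5
Eb4 becomes Bb4
Gb3 becomes Db4
A3 becomes E4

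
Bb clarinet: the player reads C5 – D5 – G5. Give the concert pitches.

Written C4 on the Bb clarinet sounds as Bb3, a major second lower; apply that shift to every note.
C5 gives Bb4
D5 gives C5
G5 gives F5

Bb4 C5 F5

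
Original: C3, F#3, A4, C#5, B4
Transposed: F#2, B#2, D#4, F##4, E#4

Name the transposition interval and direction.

down a diminished fifth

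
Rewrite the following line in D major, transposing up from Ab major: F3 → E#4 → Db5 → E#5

B3 A##4 G5 A##5

Ab major to D major up is an augmented fourth, so every note moves up by that interval.
F3 -> B3
E#4 -> A##4
Db5 -> G5
E#5 -> A##5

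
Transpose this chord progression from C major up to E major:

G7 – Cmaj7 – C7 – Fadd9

C major up to E major is a major third; each chord root moves by that interval while the quality stays the same.
G7: root G up a major third → B, giving B7.
Cmaj7: root C up a major third → E, giving Emaj7.
C7: root C up a major third → E, giving E7.
Fadd9: root F up a major third → A, giving Aadd9.

B7 Emaj7 E7 Aadd9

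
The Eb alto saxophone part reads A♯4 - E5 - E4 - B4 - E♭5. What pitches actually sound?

C#4 G4 G3 D4 Gb4

Written C4 on the Eb alto saxophone sounds as Eb3, a major sixth lower; apply that shift to every note.
A#4 gives C#4
E5 gives G4
E4 gives G3
B4 gives D4
Eb5 gives Gb4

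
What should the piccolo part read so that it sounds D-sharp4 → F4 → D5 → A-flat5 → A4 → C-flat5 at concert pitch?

D#3 F3 D4 Ab4 A3 Cb4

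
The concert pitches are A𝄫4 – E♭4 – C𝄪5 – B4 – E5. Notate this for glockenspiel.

Abb2 Eb2 C##3 B2 E3

Written C4 sounds as C6 on the glockenspiel, so concert pitches are written a perfect fifteenth down.
Abb4 -> Abb2
Eb4 -> Eb2
C##5 -> C##3
B4 -> B2
E5 -> E3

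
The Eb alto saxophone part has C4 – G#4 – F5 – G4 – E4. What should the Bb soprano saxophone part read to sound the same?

F3 C#4 Bb4 C4 A3

First find concert pitch: the Eb alto saxophone sounds a major sixth below written, so C4 G#4 F5 G4 E4 sounds Eb3 B3 Ab4 Bb3 G3.
Then write for Bb soprano saxophone: it sounds a major second below written, so the part must be a major second above concert.
Eb3 → F3
B3 → C#4
Ab4 → Bb4
Bb3 → C4
G3 → A3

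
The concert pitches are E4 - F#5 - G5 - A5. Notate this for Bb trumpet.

F#4 G#5 A5 B5

The Bb trumpet sounds a major second below written, so the written part must be a major second above concert — transpose each note up.
E4 gives F#4
F#5 gives G#5
G5 gives A5
A5 gives B5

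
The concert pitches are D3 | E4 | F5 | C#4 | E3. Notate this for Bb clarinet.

E3 F#4 G5 D#4 F#3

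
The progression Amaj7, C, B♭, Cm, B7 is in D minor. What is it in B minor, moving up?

D minor up to B minor is a major sixth; each chord root moves by that interval while the quality stays the same.
Amaj7: root A up a major sixth → F#, giving F#maj7.
C: root C up a major sixth → A, giving A.
B♭: root B♭ up a major sixth → G, giving G.
Cm: root C up a major sixth → A, giving Am.
B7: root B up a major sixth → G#, giving G#7.

F#maj7 A G Am G#7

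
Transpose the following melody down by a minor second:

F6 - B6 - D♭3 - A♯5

F6 to E6
B6 to A#6
Db3 to C3
A#5 to G##5

E6 A#6 C3 G##5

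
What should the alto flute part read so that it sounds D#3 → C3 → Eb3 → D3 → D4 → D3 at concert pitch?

G#3 F3 Ab3 G3 G4 G3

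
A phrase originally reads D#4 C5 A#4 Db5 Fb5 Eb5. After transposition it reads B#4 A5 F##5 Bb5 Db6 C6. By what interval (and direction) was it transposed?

up a major sixth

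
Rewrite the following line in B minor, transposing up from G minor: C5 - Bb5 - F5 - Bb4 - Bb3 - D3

G minor to B minor up is a major third, so every note moves up by that interval.
C5 → E5
Bb5 → D6
F5 → A5
Bb4 → D5
Bb3 → D4
D3 → F#3

E5 D6 A5 D5 D4 F#3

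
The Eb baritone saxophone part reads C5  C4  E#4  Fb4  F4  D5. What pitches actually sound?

Eb3 Eb2 G#2 Abb2 Ab2 F3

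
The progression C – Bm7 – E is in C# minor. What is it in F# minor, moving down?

C# minor down to F# minor is a perfect fifth; each chord root moves by that interval while the quality stays the same.
C: root C down a perfect fifth → F, giving F.
Bm7: root B down a perfect fifth → E, giving Em7.
E: root E down a perfect fifth → A, giving A.

F Em7 A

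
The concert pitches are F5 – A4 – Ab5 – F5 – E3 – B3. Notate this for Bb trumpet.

Written C4 sounds as Bb3 on the Bb trumpet, so concert pitches are written a major second up.
F5 gives G5
A4 gives B4
Ab5 gives Bb5
F5 gives G5
E3 gives F#3
B3 gives C#4

G5 B4 Bb5 G5 F#3 C#4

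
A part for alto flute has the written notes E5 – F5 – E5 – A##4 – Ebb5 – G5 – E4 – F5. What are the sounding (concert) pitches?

Written C4 on the alto flute sounds as G3, a perfect fourth lower; apply that shift to every note.
E5 to B4
F5 to C5
E5 to B4
A##4 to E##4
Ebb5 to Bbb4
G5 to D5
E4 to B3
F5 to C5

B4 C5 B4 E##4 Bbb4 D5 B3 C5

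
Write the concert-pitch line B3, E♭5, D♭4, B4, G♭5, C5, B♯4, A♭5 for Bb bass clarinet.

Written C4 sounds as Bb2 on the Bb bass clarinet, so concert pitches are written a major ninth up.
B3 becomes C#5
Eb5 becomes F6
Db4 becomes Eb5
B4 becomes C#6
Gb5 becomes Ab6
C5 becomes D6
B#4 becomes C##6
Ab5 becomes Bb6

C#5 F6 Eb5 C#6 Ab6 D6 C##6 Bb6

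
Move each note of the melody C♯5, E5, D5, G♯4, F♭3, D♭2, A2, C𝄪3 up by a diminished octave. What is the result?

C#5: an octave up reaches C, and 11 semitones makes it C6.
E5: an octave up reaches E, and 11 semitones makes it Eb6.
D5 up a diminished octave is Db6.
G#4: an octave up reaches G, and 11 semitones makes it G5.
Fb3: an octave up reaches F, and 11 semitones makes it Fbb4.
A diminished octave up from Db2 gives Dbb3.
A diminished octave up from A2 gives Ab3.
C##3: an octave up reaches C, and 11 semitones makes it C#4.

C6 Eb6 Db6 G5 Fbb4 Dbb3 Ab3 C#4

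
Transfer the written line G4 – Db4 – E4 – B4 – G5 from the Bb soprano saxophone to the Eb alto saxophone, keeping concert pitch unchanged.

First find concert pitch: the Bb soprano saxophone sounds a major second below written, so G4 Db4 E4 B4 G5 sounds F4 Cb4 D4 A4 F5.
Then write for Eb alto saxophone: it sounds a major sixth below written, so the part must be a major sixth above concert.
F4 → D5
Cb4 → Ab4
D4 → B4
A4 → F#5
F5 → D6

D5 Ab4 B4 F#5 D6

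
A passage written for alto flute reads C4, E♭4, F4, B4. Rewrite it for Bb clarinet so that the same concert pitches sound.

A3 C4 D4 G#4

First find concert pitch: the alto flute sounds a perfect fourth below written, so C4 E♭4 F4 B4 sounds G3 Bb3 C4 F#4.
Then write for Bb clarinet: it sounds a major second below written, so the part must be a major second above concert.
G3 → A3
Bb3 → C4
C4 → D4
F#4 → G#4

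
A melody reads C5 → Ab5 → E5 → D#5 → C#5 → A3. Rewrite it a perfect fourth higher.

C5 becomes F5
Ab5 becomes Db6
E5 becomes A5
D#5 becomes G#5
C#5 becomes F#5
A3 becomes D4

F5 Db6 A5 G#5 F#5 D4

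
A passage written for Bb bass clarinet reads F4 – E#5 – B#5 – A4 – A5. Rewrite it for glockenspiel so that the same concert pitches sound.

Eb1 D#2 A#2 G1 G2

First find concert pitch: the Bb bass clarinet sounds a major ninth below written, so F4 E#5 B#5 A4 A5 sounds Eb3 D#4 A#4 G3 G4.
Then write for glockenspiel: it sounds a perfect fifteenth above written, so the part must be a perfect fifteenth below concert.
Eb3 → Eb1
D#4 → D#2
A#4 → A#2
G3 → G1
G4 → G2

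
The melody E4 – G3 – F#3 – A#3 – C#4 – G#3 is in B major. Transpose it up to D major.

B major to D major up is a minor third, so every note moves up by that interval.
E4 -> G4
G3 -> Bb3
F#3 -> A3
A#3 -> C#4
C#4 -> E4
G#3 -> B3

G4 Bb3 A3 C#4 E4 B3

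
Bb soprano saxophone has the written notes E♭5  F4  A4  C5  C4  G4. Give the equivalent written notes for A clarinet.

First find concert pitch: the Bb soprano saxophone sounds a major second below written, so E♭5 F4 A4 C5 C4 G4 sounds Db5 Eb4 G4 Bb4 Bb3 F4.
Then write for A clarinet: it sounds a minor third below written, so the part must be a minor third above concert.
Db5 → Fb5
Eb4 → Gb4
G4 → Bb4
Bb4 → Db5
Bb3 → Db4
F4 → Ab4

Fb5 Gb4 Bb4 Db5 Db4 Ab4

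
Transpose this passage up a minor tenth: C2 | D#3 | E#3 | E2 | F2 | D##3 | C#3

Eb3 F#4 G#4 G3 Ab3 F##4 E4

C2 -> Eb3
D#3 -> F#4
E#3 -> G#4
E2 -> G3
F2 -> Ab3
D##3 -> F##4
C#3 -> E4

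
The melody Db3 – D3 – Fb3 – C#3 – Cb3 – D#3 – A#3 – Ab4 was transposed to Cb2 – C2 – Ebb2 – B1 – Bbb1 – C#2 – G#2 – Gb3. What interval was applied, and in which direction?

From Db3 to Cb2 is 9 letter names — a ninth of some quality.
Cb2 to Db3 is 14 semitones, which makes it a major ninth; the second version is lower, so the direction is down.
Checking another pair — Ab4 → Gb3 — gives the same interval.

down a major ninth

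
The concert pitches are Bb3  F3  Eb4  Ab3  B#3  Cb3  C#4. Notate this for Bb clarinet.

C4 G3 F4 Bb3 C##4 Db3 D#4

The Bb clarinet sounds a major second below written, so the written part must be a major second above concert — transpose each note up.
Bb3 -> C4
F3 -> G3
Eb4 -> F4
Ab3 -> Bb3
B#3 -> C##4
Cb3 -> Db3
C#4 -> D#4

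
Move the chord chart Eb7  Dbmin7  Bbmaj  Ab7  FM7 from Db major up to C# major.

Db major up to C# major is an augmented seventh; each chord root moves by that interval while the quality stays the same.
Eb7: root Eb up an augmented seventh → D#, giving D#7.
Dbmin7: root Db up an augmented seventh → C#, giving C#min7.
Bbmaj: root Bb up an augmented seventh → A#, giving A#maj.
Ab7: root Ab up an augmented seventh → G#, giving G#7.
FM7: root F up an augmented seventh → E#, giving E#M7.

D#7 C#min7 A#maj G#7 E#M7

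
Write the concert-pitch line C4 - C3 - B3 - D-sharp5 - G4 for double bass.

The double bass sounds a perfect octave below written, so the written part must be a perfect octave above concert — transpose each note up.
C4 -> C5
C3 -> C4
B3 -> B4
D#5 -> D#6
G4 -> G5

C5 C4 B4 D#6 G5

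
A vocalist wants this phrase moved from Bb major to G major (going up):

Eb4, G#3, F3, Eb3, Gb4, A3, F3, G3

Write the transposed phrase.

Bb major to G major up is a major sixth, so every note moves up by that interval.
Eb4 → C5
G#3 → E#4
F3 → D4
Eb3 → C4
Gb4 → Eb5
A3 → F#4
F3 → D4
G3 → E4

C5 E#4 D4 C4 Eb5 F#4 D4 E4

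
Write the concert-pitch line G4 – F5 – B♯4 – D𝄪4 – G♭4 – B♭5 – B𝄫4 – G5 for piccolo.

Written C4 sounds as C5 on the piccolo, so concert pitches are written a perfect octave down.
G4 → G3
F5 → F4
B#4 → B#3
D##4 → D##3
Gb4 → Gb3
Bb5 → Bb4
Bbb4 → Bbb3
G5 → G4

G3 F4 B#3 D##3 Gb3 Bb4 Bbb3 G4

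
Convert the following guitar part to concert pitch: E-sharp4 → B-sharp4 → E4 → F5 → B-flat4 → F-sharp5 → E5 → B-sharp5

Written C4 on the guitar sounds as C3, a perfect octave lower; apply that shift to every note.
E#4 becomes E#3
B#4 becomes B#3
E4 becomes E3
F5 becomes F4
Bb4 becomes Bb3
F#5 becomes F#4
E5 becomes E4
B#5 becomes B#4

E#3 B#3 E3 F4 Bb3 F#4 E4 B#4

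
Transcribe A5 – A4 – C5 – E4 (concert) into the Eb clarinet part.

F#5 F#4 A4 C#4

The Eb clarinet sounds a minor third above written, so the written part must be a minor third below concert — transpose each note down.
A5 -> F#5
A4 -> F#4
C5 -> A4
E4 -> C#4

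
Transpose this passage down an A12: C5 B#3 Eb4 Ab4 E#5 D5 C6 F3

Fb3 E2 Abb2 Dbb3 A3 Gb3 Fb4 Bbb1

An augmented twelfth down from C5 gives Fb3.
B#3 down an augmented twelfth is E2.
Eb4: a twelfth down reaches A, and 20 semitones makes it Abb2.
An augmented twelfth down from Ab4 gives Dbb3.
E#5: a twelfth down reaches A, and 20 semitones makes it A3.
D5 down an augmented twelfth is Gb3.
C6: a twelfth down reaches F, and 20 semitones makes it Fb4.
An augmented twelfth down from F3 gives Bbb1.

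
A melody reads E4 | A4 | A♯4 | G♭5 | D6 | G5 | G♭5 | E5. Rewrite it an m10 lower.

A minor tenth down from E4 gives C#3.
A minor tenth down from A4 gives F#3.
A#4 down a minor tenth is F##3.
Gb5: a tenth down reaches E, and 15 semitones makes it Eb4.
D6: a tenth down reaches B, and 15 semitones makes it B4.
A minor tenth down from G5 gives E4.
Gb5 down a minor tenth is Eb4.
E5: a tenth down reaches C, and 15 semitones makes it C#4.

C#3 F#3 F##3 Eb4 B4 E4 Eb4 C#4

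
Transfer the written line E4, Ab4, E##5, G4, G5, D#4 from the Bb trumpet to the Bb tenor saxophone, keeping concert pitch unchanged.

First find concert pitch: the Bb trumpet sounds a major second below written, so E4 Ab4 E##5 G4 G5 D#4 sounds D4 Gb4 D##5 F4 F5 C#4.
Then write for Bb tenor saxophone: it sounds a major ninth below written, so the part must be a major ninth above concert.
D4 → E5
Gb4 → Ab5
D##5 → E##6
F4 → G5
F5 → G6
C#4 → D#5

E5 Ab5 E##6 G5 G6 D#5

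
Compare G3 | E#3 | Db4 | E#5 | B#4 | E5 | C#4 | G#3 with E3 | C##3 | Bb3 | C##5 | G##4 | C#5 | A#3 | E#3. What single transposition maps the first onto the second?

down a minor third

Take the first pair: G3 → E3. G to E spans 3 letter names, so the interval is some kind of third.
E3 to G3 is 3 semitones, which makes it a minor third; the second version is lower, so the direction is down.
Checking another pair — G#3 → E#3 — gives the same interval.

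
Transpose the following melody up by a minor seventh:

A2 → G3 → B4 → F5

G3 F4 A5 Eb6

A2: a seventh up reaches G, and 10 semitones makes it G3.
A minor seventh up from G3 gives F4.
A minor seventh up from B4 gives A5.
A minor seventh up from F5 gives Eb6.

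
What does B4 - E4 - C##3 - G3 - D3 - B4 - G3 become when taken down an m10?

G#3 C#3 A##1 E2 B1 G#3 E2

A minor tenth down from B4 gives G#3.
A minor tenth down from E4 gives C#3.
C##3 down a minor tenth is A##1.
G3: a tenth down reaches E, and 15 semitones makes it E2.
D3 down a minor tenth is B1.
B4: a tenth down reaches G, and 15 semitones makes it G#3.
A minor tenth down from G3 gives E2.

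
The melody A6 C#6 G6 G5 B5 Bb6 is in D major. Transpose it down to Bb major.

F6 A5 Eb6 Eb5 G5 Gb6

From D down to Bb is a major third; apply that to each pitch.
A6 → F6
C#6 → A5
G6 → Eb6
G5 → Eb5
B5 → G5
Bb6 → Gb6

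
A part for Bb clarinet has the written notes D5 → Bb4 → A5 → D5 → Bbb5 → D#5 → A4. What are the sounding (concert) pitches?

C5 Ab4 G5 C5 Abb5 C#5 G4

The Bb clarinet sounds a major second below written, so transpose each written note down a major second.
D5 gives C5
Bb4 gives Ab4
A5 gives G5
D5 gives C5
Bbb5 gives Abb5
D#5 gives C#5
A4 gives G4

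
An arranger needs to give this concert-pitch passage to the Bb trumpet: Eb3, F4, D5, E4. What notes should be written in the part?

F3 G4 E5 F#4

Written C4 sounds as Bb3 on the Bb trumpet, so concert pitches are written a major second up.
Eb3 to F3
F4 to G4
D5 to E5
E4 to F#4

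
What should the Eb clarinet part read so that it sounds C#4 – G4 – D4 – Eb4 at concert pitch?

The Eb clarinet sounds a minor third above written, so the written part must be a minor third below concert — transpose each note down.
C#4 → A#3
G4 → E4
D4 → B3
Eb4 → C4

A#3 E4 B3 C4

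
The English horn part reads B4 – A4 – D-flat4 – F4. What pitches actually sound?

E4 D4 Gb3 Bb3

The English horn sounds a perfect fifth below written, so transpose each written note down a perfect fifth.
B4 gives E4
A4 gives D4
Db4 gives Gb3
F4 gives Bb3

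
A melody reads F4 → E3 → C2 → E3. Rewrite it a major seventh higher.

E5 D#4 B2 D#4

F4 becomes E5
E3 becomes D#4
C2 becomes B2
E3 becomes D#4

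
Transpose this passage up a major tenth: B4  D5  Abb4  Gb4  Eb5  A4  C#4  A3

D#6 F#6 Cb6 Bb5 G6 C#6 E#5 C#5

B4: a tenth up reaches D, and 16 semitones makes it D#6.
D5: a tenth up reaches F, and 16 semitones makes it F#6.
Abb4: a tenth up reaches C, and 16 semitones makes it Cb6.
Gb4: a tenth up reaches B, and 16 semitones makes it Bb5.
Eb5: a tenth up reaches G, and 16 semitones makes it G6.
A4 up a major tenth is C#6.
A major tenth up from C#4 gives E#5.
A major tenth up from A3 gives C#5.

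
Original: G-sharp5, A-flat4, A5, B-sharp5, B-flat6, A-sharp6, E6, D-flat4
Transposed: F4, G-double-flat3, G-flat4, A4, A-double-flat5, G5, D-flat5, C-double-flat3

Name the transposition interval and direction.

From G#5 to F4 is 9 letter names — a ninth of some quality.
F4 to G#5 is 15 semitones, which makes it an augmented ninth; the second version is lower, so the direction is down.
Checking another pair — Db4 → Cbb3 — gives the same interval.

down an augmented ninth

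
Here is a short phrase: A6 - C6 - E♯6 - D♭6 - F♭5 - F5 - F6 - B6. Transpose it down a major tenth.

F5 Ab4 C#5 Bbb4 Dbb4 Db4 Db5 G5

A6 -> F5
C6 -> Ab4
E#6 -> C#5
Db6 -> Bbb4
Fb5 -> Dbb4
F5 -> Db4
F6 -> Db5
B6 -> G5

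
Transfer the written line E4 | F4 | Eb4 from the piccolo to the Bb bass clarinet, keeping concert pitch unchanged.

F#6 G6 F6

First find concert pitch: the piccolo sounds a perfect octave above written, so E4 F4 Eb4 sounds E5 F5 Eb5.
Then write for Bb bass clarinet: it sounds a major ninth below written, so the part must be a major ninth above concert.
E5 → F#6
F5 → G6
Eb5 → F6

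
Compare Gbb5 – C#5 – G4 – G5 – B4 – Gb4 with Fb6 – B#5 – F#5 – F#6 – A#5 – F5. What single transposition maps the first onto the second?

Take the first pair: Gbb5 → Fb6. G to F spans 7 letter names, so the interval is some kind of seventh.
Gbb5 to Fb6 is 11 semitones, which makes it a major seventh; the second version is higher, so the direction is up.
Checking another pair — Gb4 → F5 — gives the same interval.

up a major seventh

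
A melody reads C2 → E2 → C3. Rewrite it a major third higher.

E2 G#2 E3

C2 becomes E2
E2 becomes G#2
C3 becomes E3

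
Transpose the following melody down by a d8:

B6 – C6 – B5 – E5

B#5 C#5 B#4 E#4

B6: an octave down reaches B, and 11 semitones makes it B#5.
A diminished octave down from C6 gives C#5.
B5: an octave down reaches B, and 11 semitones makes it B#4.
A diminished octave down from E5 gives E#4.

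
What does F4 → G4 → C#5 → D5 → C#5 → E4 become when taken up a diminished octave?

F4 -> Fb5
G4 -> Gb5
C#5 -> C6
D5 -> Db6
C#5 -> C6
E4 -> Eb5

Fb5 Gb5 C6 Db6 C6 Eb5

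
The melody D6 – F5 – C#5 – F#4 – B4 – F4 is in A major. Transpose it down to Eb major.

A major to Eb major down is an augmented fourth, so every note moves down by that interval.
D6 to Ab5
F5 to Cb5
C#5 to G4
F#4 to C4
B4 to F4
F4 to Cb4

Ab5 Cb5 G4 C4 F4 Cb4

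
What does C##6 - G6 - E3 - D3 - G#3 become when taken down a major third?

A#5 Eb6 C3 Bb2 E3

C##6 to A#5
G6 to Eb6
E3 to C3
D3 to Bb2
G#3 to E3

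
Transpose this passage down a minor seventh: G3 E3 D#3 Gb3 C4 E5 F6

A2 F#2 E#2 Ab2 D3 F#4 G5

A minor seventh down from G3 gives A2.
A minor seventh down from E3 gives F#2.
A minor seventh down from D#3 gives E#2.
Gb3: a seventh down reaches A, and 10 semitones makes it Ab2.
C4 down a minor seventh is D3.
E5 down a minor seventh is F#4.
A minor seventh down from F6 gives G5.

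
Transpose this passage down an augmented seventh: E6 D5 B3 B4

Fb5 Ebb4 Cb3 Cb4

E6 down an augmented seventh is Fb5.
An augmented seventh down from D5 gives Ebb4.
B3: a seventh down reaches C, and 12 semitones makes it Cb3.
An augmented seventh down from B4 gives Cb4.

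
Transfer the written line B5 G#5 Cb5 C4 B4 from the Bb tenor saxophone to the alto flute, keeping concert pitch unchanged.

D5 B4 Ebb4 Eb3 D4

First find concert pitch: the Bb tenor saxophone sounds a major ninth below written, so B5 G#5 Cb5 C4 B4 sounds A4 F#4 Bbb3 Bb2 A3.
Then write for alto flute: it sounds a perfect fourth below written, so the part must be a perfect fourth above concert.
A4 → D5
F#4 → B4
Bbb3 → Ebb4
Bb2 → Eb3
A3 → D4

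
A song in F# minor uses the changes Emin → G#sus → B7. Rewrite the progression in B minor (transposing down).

F# minor down to B minor is a perfect fifth; each chord root moves by that interval while the quality stays the same.
Emin: root E down a perfect fifth → A, giving Amin.
G#sus: root G# down a perfect fifth → C#, giving C#sus.
B7: root B down a perfect fifth → E, giving E7.

Amin C#sus E7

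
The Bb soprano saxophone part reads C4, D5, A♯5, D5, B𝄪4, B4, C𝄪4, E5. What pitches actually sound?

The Bb soprano saxophone sounds a major second below written, so transpose each written note down a major second.
C4 gives Bb3
D5 gives C5
A#5 gives G#5
D5 gives C5
B##4 gives A##4
B4 gives A4
C##4 gives B#3
E5 gives D5

Bb3 C5 G#5 C5 A##4 A4 B#3 D5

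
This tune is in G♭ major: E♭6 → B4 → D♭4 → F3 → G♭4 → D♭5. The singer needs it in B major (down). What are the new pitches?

G#5 D##4 F#3 A#2 B3 F#4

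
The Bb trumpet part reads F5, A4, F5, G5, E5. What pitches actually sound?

Written C4 on the Bb trumpet sounds as Bb3, a major second lower; apply that shift to every note.
F5 becomes Eb5
A4 becomes G4
F5 becomes Eb5
G5 becomes F5
E5 becomes D5

Eb5 G4 Eb5 F5 D5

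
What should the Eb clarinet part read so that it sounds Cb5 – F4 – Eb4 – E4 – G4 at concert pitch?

Written C4 sounds as Eb4 on the Eb clarinet, so concert pitches are written a minor third down.
Cb5 becomes Ab4
F4 becomes D4
Eb4 becomes C4
E4 becomes C#4
G4 becomes E4

Ab4 D4 C4 C#4 E4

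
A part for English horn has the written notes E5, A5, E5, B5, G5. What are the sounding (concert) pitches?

A4 D5 A4 E5 C5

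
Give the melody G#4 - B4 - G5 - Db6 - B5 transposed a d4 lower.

G#4: a fourth down reaches D, and 4 semitones makes it D##4.
B4: a fourth down reaches F, and 4 semitones makes it F##4.
G5: a fourth down reaches D, and 4 semitones makes it D#5.
Db6: a fourth down reaches A, and 4 semitones makes it A5.
A diminished fourth down from B5 gives F##5.

D##4 F##4 D#5 A5 F##5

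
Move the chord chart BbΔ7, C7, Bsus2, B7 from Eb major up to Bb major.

FΔ7 G7 F#sus2 F#7

Eb major up to Bb major is a perfect fifth; each chord root moves by that interval while the quality stays the same.
BbΔ7: root Bb up a perfect fifth → F, giving FΔ7.
C7: root C up a perfect fifth → G, giving G7.
Bsus2: root B up a perfect fifth → F#, giving F#sus2.
B7: root B up a perfect fifth → F#, giving F#7.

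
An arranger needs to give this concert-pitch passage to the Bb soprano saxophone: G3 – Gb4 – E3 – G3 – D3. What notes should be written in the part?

The Bb soprano saxophone sounds a major second below written, so the written part must be a major second above concert — transpose each note up.
G3 to A3
Gb4 to Ab4
E3 to F#3
G3 to A3
D3 to E3

A3 Ab4 F#3 A3 E3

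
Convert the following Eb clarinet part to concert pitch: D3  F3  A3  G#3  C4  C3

F3 Ab3 C4 B3 Eb4 Eb3

The Eb clarinet sounds a minor third above written, so transpose each written note up a minor third.
D3 becomes F3
F3 becomes Ab3
A3 becomes C4
G#3 becomes B3
C4 becomes Eb4
C3 becomes Eb3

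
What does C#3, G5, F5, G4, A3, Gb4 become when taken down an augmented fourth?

G2 Db5 Cb5 Db4 Eb3 Dbb4

C#3: a fourth down reaches G, and 6 semitones makes it G2.
G5: a fourth down reaches D, and 6 semitones makes it Db5.
F5: a fourth down reaches C, and 6 semitones makes it Cb5.
G4: a fourth down reaches D, and 6 semitones makes it Db4.
A3 down an augmented fourth is Eb3.
An augmented fourth down from Gb4 gives Dbb4.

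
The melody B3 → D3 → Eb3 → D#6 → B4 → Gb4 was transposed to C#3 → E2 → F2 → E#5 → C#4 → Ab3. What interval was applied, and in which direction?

down a minor seventh

Take the first pair: B3 → C#3. B to C spans 7 letter names, so the interval is some kind of seventh.
C#3 to B3 is 10 semitones, which makes it a minor seventh; the second version is lower, so the direction is down.
Checking another pair — Gb4 → Ab3 — gives the same interval.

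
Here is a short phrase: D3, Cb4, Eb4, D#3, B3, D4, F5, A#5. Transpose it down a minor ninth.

A minor ninth down from D3 gives C#2.
Cb4: a ninth down reaches B, and 13 semitones makes it Bb2.
Eb4: a ninth down reaches D, and 13 semitones makes it D3.
A minor ninth down from D#3 gives C##2.
B3: a ninth down reaches A, and 13 semitones makes it A#2.
A minor ninth down from D4 gives C#3.
A minor ninth down from F5 gives E4.
A minor ninth down from A#5 gives G##4.

C#2 Bb2 D3 C##2 A#2 C#3 E4 G##4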